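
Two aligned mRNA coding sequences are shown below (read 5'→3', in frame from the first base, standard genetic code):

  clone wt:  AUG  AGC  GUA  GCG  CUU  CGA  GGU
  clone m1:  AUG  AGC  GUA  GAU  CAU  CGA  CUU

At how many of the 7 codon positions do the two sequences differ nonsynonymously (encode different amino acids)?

Codon 1: AUG Met / AUG Met — identical.
Codon 2: AGC Ser / AGC Ser — identical.
Codon 3: GUA Val / GUA Val — identical.
Codon 4: GCG Ala / GAU Asp — nonsynonymous.
Codon 5: CUU Leu / CAU His — nonsynonymous.
Codon 6: CGA Arg / CGA Arg — identical.
Codon 7: GGU Gly / CUU Leu — nonsynonymous.
Nonsynonymous differences: 3.

3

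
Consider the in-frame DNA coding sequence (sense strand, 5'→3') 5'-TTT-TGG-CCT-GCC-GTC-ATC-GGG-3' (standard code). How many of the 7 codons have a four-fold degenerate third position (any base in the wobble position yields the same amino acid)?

4

Codon 1 TTT (Phe): third position 2-fold.
Codon 2 TGG (Trp): third position 1-fold.
Codon 3 CCT (Pro): third position 4-fold.
Codon 4 GCC (Ala): third position 4-fold.
Codon 5 GTC (Val): third position 4-fold.
Codon 6 ATC (Ile): third position 3-fold.
Codon 7 GGG (Gly): third position 4-fold.
Four-fold degenerate third positions: 4.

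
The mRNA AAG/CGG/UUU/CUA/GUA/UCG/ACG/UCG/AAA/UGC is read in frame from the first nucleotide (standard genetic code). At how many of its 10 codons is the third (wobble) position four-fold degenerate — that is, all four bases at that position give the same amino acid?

6

Codon 1 AAG (Lys): third position 2-fold.
Codon 2 CGG (Arg): third position 4-fold.
Codon 3 UUU (Phe): third position 2-fold.
Codon 4 CUA (Leu): third position 4-fold.
Codon 5 GUA (Val): third position 4-fold.
Codon 6 UCG (Ser): third position 4-fold.
Codon 7 ACG (Thr): third position 4-fold.
Codon 8 UCG (Ser): third position 4-fold.
Codon 9 AAA (Lys): third position 2-fold.
Codon 10 UGC (Cys): third position 2-fold.
Four-fold degenerate third positions: 6.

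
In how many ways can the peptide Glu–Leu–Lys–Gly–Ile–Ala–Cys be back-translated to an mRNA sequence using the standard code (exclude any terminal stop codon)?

2304

Glu: 2 codons.
Leu: 6 codons.
Lys: 2 codons.
Gly: 4 codons.
Ile: 3 codons.
Ala: 4 codons.
Cys: 2 codons.
2 × 6 × 2 × 4 × 3 × 4 × 2 = 2304.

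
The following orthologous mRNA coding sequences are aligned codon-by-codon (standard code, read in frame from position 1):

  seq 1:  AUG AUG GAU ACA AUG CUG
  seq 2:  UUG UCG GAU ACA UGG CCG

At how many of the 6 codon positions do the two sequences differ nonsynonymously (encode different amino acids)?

Codon 1: AUG Met / UUG Leu — nonsynonymous.
Codon 2: AUG Met / UCG Ser — nonsynonymous.
Codon 3: GAU Asp / GAU Asp — identical.
Codon 4: ACA Thr / ACA Thr — identical.
Codon 5: AUG Met / UGG Trp — nonsynonymous.
Codon 6: CUG Leu / CCG Pro — nonsynonymous.
Nonsynonymous differences: 4.

4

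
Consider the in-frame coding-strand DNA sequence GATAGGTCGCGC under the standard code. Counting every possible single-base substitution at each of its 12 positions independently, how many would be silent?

Codon 1 (GAT, Asp): 1 synonymous substitution.
Codon 2 (AGG, Arg): 2 synonymous substitutions.
Codon 3 (TCG, Ser): 3 synonymous substitutions.
Codon 4 (CGC, Arg): 3 synonymous substitutions.
Total: 1 + 2 + 3 + 3 = 9.

9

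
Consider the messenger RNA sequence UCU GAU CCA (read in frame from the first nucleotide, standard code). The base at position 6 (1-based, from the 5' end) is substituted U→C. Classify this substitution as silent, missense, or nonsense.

silent

Position 6 falls in codon 2: GAU → Asp.
After the substitution the codon is GAC → Asp.
Both encode Asp, so the change is synonymous.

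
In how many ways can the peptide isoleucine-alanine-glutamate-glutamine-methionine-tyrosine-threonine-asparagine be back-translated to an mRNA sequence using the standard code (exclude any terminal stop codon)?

768

Ile: 3 codons.
Ala: 4 codons.
Glu: 2 codons.
Gln: 2 codons.
Met: 1 codon.
Tyr: 2 codons.
Thr: 4 codons.
Asn: 2 codons.
3 × 4 × 2 × 2 × 1 × 2 × 4 × 2 = 768.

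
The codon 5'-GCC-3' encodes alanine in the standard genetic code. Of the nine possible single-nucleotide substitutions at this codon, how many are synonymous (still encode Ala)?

Position 1: none → 0 synonymous.
Position 2: none → 0 synonymous.
Position 3: GCU, GCA, GCG → 3 synonymous.
Total: 0 + 0 + 3 = 3.

3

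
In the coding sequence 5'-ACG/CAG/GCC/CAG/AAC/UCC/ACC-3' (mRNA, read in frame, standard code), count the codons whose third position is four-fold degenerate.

Codon 1 ACG (Thr): third position 4-fold.
Codon 2 CAG (Gln): third position 2-fold.
Codon 3 GCC (Ala): third position 4-fold.
Codon 4 CAG (Gln): third position 2-fold.
Codon 5 AAC (Asn): third position 2-fold.
Codon 6 UCC (Ser): third position 4-fold.
Codon 7 ACC (Thr): third position 4-fold.
Four-fold degenerate third positions: 4.

4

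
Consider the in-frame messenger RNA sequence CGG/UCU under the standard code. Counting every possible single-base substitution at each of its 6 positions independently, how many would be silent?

Codon 1 (CGG, Arg): 4 synonymous substitutions.
Codon 2 (UCU, Ser): 3 synonymous substitutions.
Total: 4 + 3 = 7.

7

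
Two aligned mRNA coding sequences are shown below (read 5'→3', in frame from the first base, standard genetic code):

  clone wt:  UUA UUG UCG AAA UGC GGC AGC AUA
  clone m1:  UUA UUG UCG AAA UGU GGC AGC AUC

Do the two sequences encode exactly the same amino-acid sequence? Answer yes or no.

yes

Codon 1: UUA Leu / UUA Leu — identical.
Codon 2: UUG Leu / UUG Leu — identical.
Codon 3: UCG Ser / UCG Ser — identical.
Codon 4: AAA Lys / AAA Lys — identical.
Codon 5: UGC Cys / UGU Cys — synonymous.
Codon 6: GGC Gly / GGC Gly — identical.
Codon 7: AGC Ser / AGC Ser — identical.
Codon 8: AUA Ile / AUC Ile — synonymous.
Nonsynonymous differences: 0 → same protein.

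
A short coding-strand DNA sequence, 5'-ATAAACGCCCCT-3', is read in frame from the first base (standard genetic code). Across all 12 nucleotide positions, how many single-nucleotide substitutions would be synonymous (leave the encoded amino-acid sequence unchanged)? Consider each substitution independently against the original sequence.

9

Codon 1 (ATA, Ile): 2 synonymous substitutions.
Codon 2 (AAC, Asn): 1 synonymous substitution.
Codon 3 (GCC, Ala): 3 synonymous substitutions.
Codon 4 (CCT, Pro): 3 synonymous substitutions.
Total: 2 + 1 + 3 + 3 = 9.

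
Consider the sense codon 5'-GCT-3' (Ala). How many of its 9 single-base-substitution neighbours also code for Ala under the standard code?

Position 1: none → 0 synonymous.
Position 2: none → 0 synonymous.
Position 3: GCC, GCA, GCG → 3 synonymous.
Total: 0 + 0 + 3 = 3.

3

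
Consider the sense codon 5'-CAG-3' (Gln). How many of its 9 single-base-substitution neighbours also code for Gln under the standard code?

Position 1: none → 0 synonymous.
Position 2: none → 0 synonymous.
Position 3: CAA → 1 synonymous.
Total: 0 + 0 + 1 = 1.

1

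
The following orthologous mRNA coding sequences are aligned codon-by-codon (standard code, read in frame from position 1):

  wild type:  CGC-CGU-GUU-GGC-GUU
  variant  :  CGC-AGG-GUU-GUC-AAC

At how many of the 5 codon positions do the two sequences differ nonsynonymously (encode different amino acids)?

2

Codon 1: CGC Arg / CGC Arg — identical.
Codon 2: CGU Arg / AGG Arg — synonymous.
Codon 3: GUU Val / GUU Val — identical.
Codon 4: GGC Gly / GUC Val — nonsynonymous.
Codon 5: GUU Val / AAC Asn — nonsynonymous.
Nonsynonymous differences: 2.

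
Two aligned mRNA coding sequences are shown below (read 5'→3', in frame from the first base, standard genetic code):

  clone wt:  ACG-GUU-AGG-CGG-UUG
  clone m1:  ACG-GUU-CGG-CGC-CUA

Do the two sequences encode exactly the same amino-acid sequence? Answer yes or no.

Codon 1: ACG Thr / ACG Thr — identical.
Codon 2: GUU Val / GUU Val — identical.
Codon 3: AGG Arg / CGG Arg — synonymous.
Codon 4: CGG Arg / CGC Arg — synonymous.
Codon 5: UUG Leu / CUA Leu — synonymous.
Nonsynonymous differences: 0 → same protein.

yes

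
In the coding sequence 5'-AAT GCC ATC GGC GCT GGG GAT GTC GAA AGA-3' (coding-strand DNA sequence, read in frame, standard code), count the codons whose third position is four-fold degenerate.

5

Codon 1 AAT (Asn): third position 2-fold.
Codon 2 GCC (Ala): third position 4-fold.
Codon 3 ATC (Ile): third position 3-fold.
Codon 4 GGC (Gly): third position 4-fold.
Codon 5 GCT (Ala): third position 4-fold.
Codon 6 GGG (Gly): third position 4-fold.
Codon 7 GAT (Asp): third position 2-fold.
Codon 8 GTC (Val): third position 4-fold.
Codon 9 GAA (Glu): third position 2-fold.
Codon 10 AGA (Arg): third position 2-fold.
Four-fold degenerate third positions: 5.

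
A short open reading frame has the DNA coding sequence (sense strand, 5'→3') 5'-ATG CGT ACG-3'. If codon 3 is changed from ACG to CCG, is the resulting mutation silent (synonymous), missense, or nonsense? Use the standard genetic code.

Position 7 falls in codon 3: ACG → Thr.
After the substitution the codon is CCG → Pro.
Thr ≠ Pro, so this is a missense mutation.

missense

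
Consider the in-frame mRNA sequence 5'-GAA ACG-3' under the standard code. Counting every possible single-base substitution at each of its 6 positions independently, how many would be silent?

4

Codon 1 (GAA, Glu): 1 synonymous substitution.
Codon 2 (ACG, Thr): 3 synonymous substitutions.
Total: 1 + 3 = 4.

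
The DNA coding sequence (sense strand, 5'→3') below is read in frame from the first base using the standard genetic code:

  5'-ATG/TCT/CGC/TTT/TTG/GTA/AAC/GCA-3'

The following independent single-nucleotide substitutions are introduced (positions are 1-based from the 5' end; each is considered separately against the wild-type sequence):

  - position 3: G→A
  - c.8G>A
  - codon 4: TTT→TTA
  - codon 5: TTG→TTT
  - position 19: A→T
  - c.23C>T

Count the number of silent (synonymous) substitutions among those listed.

Codon 1: ATG (Met) → ATA (Ile) — missense.
Codon 3: CGC (Arg) → CAC (His) — missense.
Codon 4: TTT (Phe) → TTA (Leu) — missense.
Codon 5: TTG (Leu) → TTT (Phe) — missense.
Codon 7: AAC (Asn) → TAC (Tyr) — missense.
Codon 8: GCA (Ala) → GTA (Val) — missense.
Synonymous: 0 of 6.

0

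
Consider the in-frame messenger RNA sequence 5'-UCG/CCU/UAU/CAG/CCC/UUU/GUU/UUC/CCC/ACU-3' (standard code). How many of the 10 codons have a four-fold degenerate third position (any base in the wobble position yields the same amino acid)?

6

Codon 1 UCG (Ser): third position 4-fold.
Codon 2 CCU (Pro): third position 4-fold.
Codon 3 UAU (Tyr): third position 2-fold.
Codon 4 CAG (Gln): third position 2-fold.
Codon 5 CCC (Pro): third position 4-fold.
Codon 6 UUU (Phe): third position 2-fold.
Codon 7 GUU (Val): third position 4-fold.
Codon 8 UUC (Phe): third position 2-fold.
Codon 9 CCC (Pro): third position 4-fold.
Codon 10 ACU (Thr): third position 4-fold.
Four-fold degenerate third positions: 6.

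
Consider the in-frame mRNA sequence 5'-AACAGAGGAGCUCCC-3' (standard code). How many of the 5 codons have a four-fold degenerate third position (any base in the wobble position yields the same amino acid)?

Codon 1 AAC (Asn): third position 2-fold.
Codon 2 AGA (Arg): third position 2-fold.
Codon 3 GGA (Gly): third position 4-fold.
Codon 4 GCU (Ala): third position 4-fold.
Codon 5 CCC (Pro): third position 4-fold.
Four-fold degenerate third positions: 3.

3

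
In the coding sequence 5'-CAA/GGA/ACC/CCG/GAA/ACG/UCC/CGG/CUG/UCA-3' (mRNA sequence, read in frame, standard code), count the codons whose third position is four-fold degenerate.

8

Codon 1 CAA (Gln): third position 2-fold.
Codon 2 GGA (Gly): third position 4-fold.
Codon 3 ACC (Thr): third position 4-fold.
Codon 4 CCG (Pro): third position 4-fold.
Codon 5 GAA (Glu): third position 2-fold.
Codon 6 ACG (Thr): third position 4-fold.
Codon 7 UCC (Ser): third position 4-fold.
Codon 8 CGG (Arg): third position 4-fold.
Codon 9 CUG (Leu): third position 4-fold.
Codon 10 UCA (Ser): third position 4-fold.
Four-fold degenerate third positions: 8.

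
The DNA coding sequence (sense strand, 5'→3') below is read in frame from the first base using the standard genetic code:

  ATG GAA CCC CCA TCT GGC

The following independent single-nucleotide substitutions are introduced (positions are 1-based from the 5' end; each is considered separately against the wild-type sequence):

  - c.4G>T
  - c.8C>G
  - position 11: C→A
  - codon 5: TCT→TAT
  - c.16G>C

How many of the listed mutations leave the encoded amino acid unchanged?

0

Codon 2: GAA (Glu) → TAA (Stop) — nonsense.
Codon 3: CCC (Pro) → CGC (Arg) — missense.
Codon 4: CCA (Pro) → CAA (Gln) — missense.
Codon 5: TCT (Ser) → TAT (Tyr) — missense.
Codon 6: GGC (Gly) → CGC (Arg) — missense.
Synonymous: 0 of 5.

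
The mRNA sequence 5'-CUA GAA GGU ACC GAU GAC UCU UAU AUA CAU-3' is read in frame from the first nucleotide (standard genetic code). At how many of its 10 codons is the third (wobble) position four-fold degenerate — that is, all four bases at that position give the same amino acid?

Codon 1 CUA (Leu): third position 4-fold.
Codon 2 GAA (Glu): third position 2-fold.
Codon 3 GGU (Gly): third position 4-fold.
Codon 4 ACC (Thr): third position 4-fold.
Codon 5 GAU (Asp): third position 2-fold.
Codon 6 GAC (Asp): third position 2-fold.
Codon 7 UCU (Ser): third position 4-fold.
Codon 8 UAU (Tyr): third position 2-fold.
Codon 9 AUA (Ile): third position 3-fold.
Codon 10 CAU (His): third position 2-fold.
Four-fold degenerate third positions: 4.

4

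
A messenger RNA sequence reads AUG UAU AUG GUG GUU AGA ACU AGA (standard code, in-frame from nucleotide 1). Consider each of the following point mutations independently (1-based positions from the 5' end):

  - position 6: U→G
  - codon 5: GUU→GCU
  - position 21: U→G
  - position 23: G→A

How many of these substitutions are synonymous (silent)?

Codon 2: UAU (Tyr) → UAG (Stop) — nonsense.
Codon 5: GUU (Val) → GCU (Ala) — missense.
Codon 7: ACU (Thr) → ACG (Thr) — synonymous.
Codon 8: AGA (Arg) → AAA (Lys) — missense.
Synonymous: 1 of 4.

1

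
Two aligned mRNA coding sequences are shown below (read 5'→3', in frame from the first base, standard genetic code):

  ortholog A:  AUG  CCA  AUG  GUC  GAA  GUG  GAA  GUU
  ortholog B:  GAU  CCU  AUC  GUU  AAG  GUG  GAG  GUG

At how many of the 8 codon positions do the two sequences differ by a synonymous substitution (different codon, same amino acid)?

Codon 1: AUG Met / GAU Asp — nonsynonymous.
Codon 2: CCA Pro / CCU Pro — synonymous.
Codon 3: AUG Met / AUC Ile — nonsynonymous.
Codon 4: GUC Val / GUU Val — synonymous.
Codon 5: GAA Glu / AAG Lys — nonsynonymous.
Codon 6: GUG Val / GUG Val — identical.
Codon 7: GAA Glu / GAG Glu — synonymous.
Codon 8: GUU Val / GUG Val — synonymous.
Synonymous differences: 4.

4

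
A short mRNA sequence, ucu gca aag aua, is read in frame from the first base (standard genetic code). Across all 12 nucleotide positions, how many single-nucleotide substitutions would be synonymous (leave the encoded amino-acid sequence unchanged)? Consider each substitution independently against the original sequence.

9

Codon 1 (UCU, Ser): 3 synonymous substitutions.
Codon 2 (GCA, Ala): 3 synonymous substitutions.
Codon 3 (AAG, Lys): 1 synonymous substitution.
Codon 4 (AUA, Ile): 2 synonymous substitutions.
Total: 3 + 3 + 1 + 2 = 9.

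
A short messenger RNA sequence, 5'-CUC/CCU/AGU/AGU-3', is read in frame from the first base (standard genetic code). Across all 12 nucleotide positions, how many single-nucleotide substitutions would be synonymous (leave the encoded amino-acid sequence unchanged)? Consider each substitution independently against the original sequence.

8

Codon 1 (CUC, Leu): 3 synonymous substitutions.
Codon 2 (CCU, Pro): 3 synonymous substitutions.
Codon 3 (AGU, Ser): 1 synonymous substitution.
Codon 4 (AGU, Ser): 1 synonymous substitution.
Total: 3 + 3 + 1 + 1 = 8.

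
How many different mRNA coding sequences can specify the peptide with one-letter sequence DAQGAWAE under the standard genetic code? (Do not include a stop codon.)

Asp: 2 codons.
Ala: 4 codons.
Gln: 2 codons.
Gly: 4 codons.
Ala: 4 codons.
Trp: 1 codon.
Ala: 4 codons.
Glu: 2 codons.
2 × 4 × 2 × 4 × 4 × 1 × 4 × 2 = 2048.

2048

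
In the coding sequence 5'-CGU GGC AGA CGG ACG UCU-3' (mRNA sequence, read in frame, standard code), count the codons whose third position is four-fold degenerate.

5

Codon 1 CGU (Arg): third position 4-fold.
Codon 2 GGC (Gly): third position 4-fold.
Codon 3 AGA (Arg): third position 2-fold.
Codon 4 CGG (Arg): third position 4-fold.
Codon 5 ACG (Thr): third position 4-fold.
Codon 6 UCU (Ser): third position 4-fold.
Four-fold degenerate third positions: 5.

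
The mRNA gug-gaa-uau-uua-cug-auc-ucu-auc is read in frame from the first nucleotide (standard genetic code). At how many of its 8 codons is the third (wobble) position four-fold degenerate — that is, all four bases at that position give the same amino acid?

Codon 1 GUG (Val): third position 4-fold.
Codon 2 GAA (Glu): third position 2-fold.
Codon 3 UAU (Tyr): third position 2-fold.
Codon 4 UUA (Leu): third position 2-fold.
Codon 5 CUG (Leu): third position 4-fold.
Codon 6 AUC (Ile): third position 3-fold.
Codon 7 UCU (Ser): third position 4-fold.
Codon 8 AUC (Ile): third position 3-fold.
Four-fold degenerate third positions: 3.

3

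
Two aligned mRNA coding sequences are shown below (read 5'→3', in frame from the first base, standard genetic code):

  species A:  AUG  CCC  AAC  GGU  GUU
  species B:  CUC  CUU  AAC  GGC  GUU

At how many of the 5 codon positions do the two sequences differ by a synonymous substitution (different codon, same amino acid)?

1

Codon 1: AUG Met / CUC Leu — nonsynonymous.
Codon 2: CCC Pro / CUU Leu — nonsynonymous.
Codon 3: AAC Asn / AAC Asn — identical.
Codon 4: GGU Gly / GGC Gly — synonymous.
Codon 5: GUU Val / GUU Val — identical.
Synonymous differences: 1.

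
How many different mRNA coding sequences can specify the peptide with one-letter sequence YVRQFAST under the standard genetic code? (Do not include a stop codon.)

Tyr: 2 codons.
Val: 4 codons.
Arg: 6 codons.
Gln: 2 codons.
Phe: 2 codons.
Ala: 4 codons.
Ser: 6 codons.
Thr: 4 codons.
2 × 4 × 6 × 2 × 2 × 4 × 6 × 4 = 18432.

18432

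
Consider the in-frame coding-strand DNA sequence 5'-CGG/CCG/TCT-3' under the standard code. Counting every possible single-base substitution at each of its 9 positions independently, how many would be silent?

10

Codon 1 (CGG, Arg): 4 synonymous substitutions.
Codon 2 (CCG, Pro): 3 synonymous substitutions.
Codon 3 (TCT, Ser): 3 synonymous substitutions.
Total: 4 + 3 + 3 = 10.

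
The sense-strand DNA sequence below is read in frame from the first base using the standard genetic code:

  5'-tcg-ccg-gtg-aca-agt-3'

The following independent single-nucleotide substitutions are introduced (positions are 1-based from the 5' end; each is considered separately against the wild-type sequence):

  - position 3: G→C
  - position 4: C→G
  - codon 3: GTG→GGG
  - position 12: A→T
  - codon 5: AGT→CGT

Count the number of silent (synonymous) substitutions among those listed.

2

Codon 1: TCG (Ser) → TCC (Ser) — synonymous.
Codon 2: CCG (Pro) → GCG (Ala) — missense.
Codon 3: GTG (Val) → GGG (Gly) — missense.
Codon 4: ACA (Thr) → ACT (Thr) — synonymous.
Codon 5: AGT (Ser) → CGT (Arg) — missense.
Synonymous: 2 of 5.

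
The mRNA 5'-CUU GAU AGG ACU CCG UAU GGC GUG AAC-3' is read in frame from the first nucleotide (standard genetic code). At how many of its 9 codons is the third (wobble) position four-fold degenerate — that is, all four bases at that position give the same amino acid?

5

Codon 1 CUU (Leu): third position 4-fold.
Codon 2 GAU (Asp): third position 2-fold.
Codon 3 AGG (Arg): third position 2-fold.
Codon 4 ACU (Thr): third position 4-fold.
Codon 5 CCG (Pro): third position 4-fold.
Codon 6 UAU (Tyr): third position 2-fold.
Codon 7 GGC (Gly): third position 4-fold.
Codon 8 GUG (Val): third position 4-fold.
Codon 9 AAC (Asn): third position 2-fold.
Four-fold degenerate third positions: 5.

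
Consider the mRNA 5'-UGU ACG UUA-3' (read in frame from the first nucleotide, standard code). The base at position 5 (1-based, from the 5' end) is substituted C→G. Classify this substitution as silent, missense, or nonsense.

missense

Position 5 falls in codon 2: ACG → Thr.
After the substitution the codon is AGG → Arg.
Thr ≠ Arg, so this is a missense mutation.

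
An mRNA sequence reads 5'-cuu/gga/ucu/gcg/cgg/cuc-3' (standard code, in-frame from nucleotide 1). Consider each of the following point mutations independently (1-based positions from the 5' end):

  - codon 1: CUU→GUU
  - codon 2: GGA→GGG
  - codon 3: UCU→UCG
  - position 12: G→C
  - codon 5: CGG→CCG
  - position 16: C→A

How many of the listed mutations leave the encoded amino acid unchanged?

Codon 1: CUU (Leu) → GUU (Val) — missense.
Codon 2: GGA (Gly) → GGG (Gly) — synonymous.
Codon 3: UCU (Ser) → UCG (Ser) — synonymous.
Codon 4: GCG (Ala) → GCC (Ala) — synonymous.
Codon 5: CGG (Arg) → CCG (Pro) — missense.
Codon 6: CUC (Leu) → AUC (Ile) — missense.
Synonymous: 3 of 6.

3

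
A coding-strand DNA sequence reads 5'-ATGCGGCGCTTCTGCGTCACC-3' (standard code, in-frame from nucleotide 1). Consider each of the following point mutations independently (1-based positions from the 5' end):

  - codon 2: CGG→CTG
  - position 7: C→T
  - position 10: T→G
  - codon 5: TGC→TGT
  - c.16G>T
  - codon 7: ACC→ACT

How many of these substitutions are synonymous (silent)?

2

Codon 2: CGG (Arg) → CTG (Leu) — missense.
Codon 3: CGC (Arg) → TGC (Cys) — missense.
Codon 4: TTC (Phe) → GTC (Val) — missense.
Codon 5: TGC (Cys) → TGT (Cys) — synonymous.
Codon 6: GTC (Val) → TTC (Phe) — missense.
Codon 7: ACC (Thr) → ACT (Thr) — synonymous.
Synonymous: 2 of 6.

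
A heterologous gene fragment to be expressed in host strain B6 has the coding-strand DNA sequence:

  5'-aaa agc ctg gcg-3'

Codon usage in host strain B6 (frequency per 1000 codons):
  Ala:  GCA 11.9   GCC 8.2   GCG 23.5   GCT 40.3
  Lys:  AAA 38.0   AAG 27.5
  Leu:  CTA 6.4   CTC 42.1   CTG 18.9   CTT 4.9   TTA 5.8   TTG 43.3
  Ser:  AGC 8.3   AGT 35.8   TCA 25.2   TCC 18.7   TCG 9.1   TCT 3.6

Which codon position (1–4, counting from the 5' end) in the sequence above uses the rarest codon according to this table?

2

Codon 1 AAA (Lys): 38.0 per 1000.
Codon 2 AGC (Ser): 8.3 per 1000.
Codon 3 CTG (Leu): 18.9 per 1000.
Codon 4 GCG (Ala): 23.5 per 1000.
Lowest frequency is 8.3 at codon 2.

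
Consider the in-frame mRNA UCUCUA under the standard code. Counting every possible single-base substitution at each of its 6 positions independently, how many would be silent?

Codon 1 (UCU, Ser): 3 synonymous substitutions.
Codon 2 (CUA, Leu): 4 synonymous substitutions.
Total: 3 + 4 = 7.

7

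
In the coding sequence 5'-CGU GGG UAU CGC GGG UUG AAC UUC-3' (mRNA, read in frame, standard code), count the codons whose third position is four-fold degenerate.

Codon 1 CGU (Arg): third position 4-fold.
Codon 2 GGG (Gly): third position 4-fold.
Codon 3 UAU (Tyr): third position 2-fold.
Codon 4 CGC (Arg): third position 4-fold.
Codon 5 GGG (Gly): third position 4-fold.
Codon 6 UUG (Leu): third position 2-fold.
Codon 7 AAC (Asn): third position 2-fold.
Codon 8 UUC (Phe): third position 2-fold.
Four-fold degenerate third positions: 4.

4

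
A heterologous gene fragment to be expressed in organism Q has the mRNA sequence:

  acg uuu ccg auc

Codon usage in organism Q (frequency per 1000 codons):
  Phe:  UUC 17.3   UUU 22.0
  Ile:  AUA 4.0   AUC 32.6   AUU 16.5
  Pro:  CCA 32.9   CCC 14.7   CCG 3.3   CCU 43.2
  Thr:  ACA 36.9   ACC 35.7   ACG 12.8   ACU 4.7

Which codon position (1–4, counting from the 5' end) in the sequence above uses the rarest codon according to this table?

3

Codon 1 ACG (Thr): 12.8 per 1000.
Codon 2 UUU (Phe): 22.0 per 1000.
Codon 3 CCG (Pro): 3.3 per 1000.
Codon 4 AUC (Ile): 32.6 per 1000.
Lowest frequency is 3.3 at codon 3.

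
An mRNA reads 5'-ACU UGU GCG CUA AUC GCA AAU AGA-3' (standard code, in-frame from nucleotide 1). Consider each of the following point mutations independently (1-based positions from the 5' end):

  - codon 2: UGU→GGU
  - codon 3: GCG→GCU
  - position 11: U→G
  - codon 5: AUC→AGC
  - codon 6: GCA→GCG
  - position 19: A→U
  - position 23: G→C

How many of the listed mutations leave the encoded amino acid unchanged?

Codon 2: UGU (Cys) → GGU (Gly) — missense.
Codon 3: GCG (Ala) → GCU (Ala) — synonymous.
Codon 4: CUA (Leu) → CGA (Arg) — missense.
Codon 5: AUC (Ile) → AGC (Ser) — missense.
Codon 6: GCA (Ala) → GCG (Ala) — synonymous.
Codon 7: AAU (Asn) → UAU (Tyr) — missense.
Codon 8: AGA (Arg) → ACA (Thr) — missense.
Synonymous: 2 of 7.

2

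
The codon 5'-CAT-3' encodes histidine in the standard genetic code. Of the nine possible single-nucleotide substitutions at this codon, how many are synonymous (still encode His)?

1

Position 1: none → 0 synonymous.
Position 2: none → 0 synonymous.
Position 3: CAC → 1 synonymous.
Total: 0 + 0 + 1 = 1.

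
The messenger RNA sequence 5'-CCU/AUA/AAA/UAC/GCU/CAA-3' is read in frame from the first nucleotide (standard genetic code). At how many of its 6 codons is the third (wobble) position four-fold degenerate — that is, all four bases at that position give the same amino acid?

2

Codon 1 CCU (Pro): third position 4-fold.
Codon 2 AUA (Ile): third position 3-fold.
Codon 3 AAA (Lys): third position 2-fold.
Codon 4 UAC (Tyr): third position 2-fold.
Codon 5 GCU (Ala): third position 4-fold.
Codon 6 CAA (Gln): third position 2-fold.
Four-fold degenerate third positions: 2.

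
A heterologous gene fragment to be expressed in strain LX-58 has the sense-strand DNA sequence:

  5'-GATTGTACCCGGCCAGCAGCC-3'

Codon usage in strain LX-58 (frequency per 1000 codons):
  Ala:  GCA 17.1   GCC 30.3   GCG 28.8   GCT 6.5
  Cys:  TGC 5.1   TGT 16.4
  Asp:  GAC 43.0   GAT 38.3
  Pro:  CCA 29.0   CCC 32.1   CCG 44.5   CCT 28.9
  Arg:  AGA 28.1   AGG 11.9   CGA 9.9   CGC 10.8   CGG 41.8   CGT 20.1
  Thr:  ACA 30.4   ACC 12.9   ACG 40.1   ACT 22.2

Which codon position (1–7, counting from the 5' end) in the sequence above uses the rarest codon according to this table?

Codon 1 GAT (Asp): 38.3 per 1000.
Codon 2 TGT (Cys): 16.4 per 1000.
Codon 3 ACC (Thr): 12.9 per 1000.
Codon 4 CGG (Arg): 41.8 per 1000.
Codon 5 CCA (Pro): 29.0 per 1000.
Codon 6 GCA (Ala): 17.1 per 1000.
Codon 7 GCC (Ala): 30.3 per 1000.
Lowest frequency is 12.9 at codon 3.

3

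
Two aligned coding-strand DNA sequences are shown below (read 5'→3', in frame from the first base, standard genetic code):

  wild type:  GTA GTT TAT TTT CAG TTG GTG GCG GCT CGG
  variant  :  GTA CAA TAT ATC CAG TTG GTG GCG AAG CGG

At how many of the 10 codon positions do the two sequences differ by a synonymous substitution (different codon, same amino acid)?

Codon 1: GTA Val / GTA Val — identical.
Codon 2: GTT Val / CAA Gln — nonsynonymous.
Codon 3: TAT Tyr / TAT Tyr — identical.
Codon 4: TTT Phe / ATC Ile — nonsynonymous.
Codon 5: CAG Gln / CAG Gln — identical.
Codon 6: TTG Leu / TTG Leu — identical.
Codon 7: GTG Val / GTG Val — identical.
Codon 8: GCG Ala / GCG Ala — identical.
Codon 9: GCT Ala / AAG Lys — nonsynonymous.
Codon 10: CGG Arg / CGG Arg — identical.
Synonymous differences: 0.

0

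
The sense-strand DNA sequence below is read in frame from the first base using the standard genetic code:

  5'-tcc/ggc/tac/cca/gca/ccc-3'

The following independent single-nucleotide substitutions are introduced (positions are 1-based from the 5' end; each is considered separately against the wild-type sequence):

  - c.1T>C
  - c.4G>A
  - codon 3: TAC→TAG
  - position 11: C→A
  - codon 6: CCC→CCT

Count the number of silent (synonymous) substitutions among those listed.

Codon 1: TCC (Ser) → CCC (Pro) — missense.
Codon 2: GGC (Gly) → AGC (Ser) — missense.
Codon 3: TAC (Tyr) → TAG (Stop) — nonsense.
Codon 4: CCA (Pro) → CAA (Gln) — missense.
Codon 6: CCC (Pro) → CCT (Pro) — synonymous.
Synonymous: 1 of 5.

1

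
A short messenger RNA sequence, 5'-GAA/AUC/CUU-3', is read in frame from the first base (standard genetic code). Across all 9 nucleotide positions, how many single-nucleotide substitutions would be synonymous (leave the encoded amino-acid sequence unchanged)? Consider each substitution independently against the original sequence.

6

Codon 1 (GAA, Glu): 1 synonymous substitution.
Codon 2 (AUC, Ile): 2 synonymous substitutions.
Codon 3 (CUU, Leu): 3 synonymous substitutions.
Total: 1 + 2 + 3 = 6.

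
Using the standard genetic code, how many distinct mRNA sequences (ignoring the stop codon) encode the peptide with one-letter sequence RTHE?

Arg: 6 codons.
Thr: 4 codons.
His: 2 codons.
Glu: 2 codons.
6 × 4 × 2 × 2 = 96.

96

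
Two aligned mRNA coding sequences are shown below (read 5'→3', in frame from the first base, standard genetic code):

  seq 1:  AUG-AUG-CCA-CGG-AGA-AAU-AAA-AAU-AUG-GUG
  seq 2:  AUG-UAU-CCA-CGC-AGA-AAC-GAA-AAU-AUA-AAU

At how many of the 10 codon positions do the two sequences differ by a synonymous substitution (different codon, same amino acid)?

2

Codon 1: AUG Met / AUG Met — identical.
Codon 2: AUG Met / UAU Tyr — nonsynonymous.
Codon 3: CCA Pro / CCA Pro — identical.
Codon 4: CGG Arg / CGC Arg — synonymous.
Codon 5: AGA Arg / AGA Arg — identical.
Codon 6: AAU Asn / AAC Asn — synonymous.
Codon 7: AAA Lys / GAA Glu — nonsynonymous.
Codon 8: AAU Asn / AAU Asn — identical.
Codon 9: AUG Met / AUA Ile — nonsynonymous.
Codon 10: GUG Val / AAU Asn — nonsynonymous.
Synonymous differences: 2.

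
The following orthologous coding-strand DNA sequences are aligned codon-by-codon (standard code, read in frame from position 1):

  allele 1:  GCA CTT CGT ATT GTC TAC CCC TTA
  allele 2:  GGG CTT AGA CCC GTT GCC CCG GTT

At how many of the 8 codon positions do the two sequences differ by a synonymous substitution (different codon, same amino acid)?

Codon 1: GCA Ala / GGG Gly — nonsynonymous.
Codon 2: CTT Leu / CTT Leu — identical.
Codon 3: CGT Arg / AGA Arg — synonymous.
Codon 4: ATT Ile / CCC Pro — nonsynonymous.
Codon 5: GTC Val / GTT Val — synonymous.
Codon 6: TAC Tyr / GCC Ala — nonsynonymous.
Codon 7: CCC Pro / CCG Pro — synonymous.
Codon 8: TTA Leu / GTT Val — nonsynonymous.
Synonymous differences: 3.

3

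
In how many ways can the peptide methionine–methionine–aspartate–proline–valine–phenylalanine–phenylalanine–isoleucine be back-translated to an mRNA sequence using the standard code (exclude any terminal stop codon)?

384

Met: 1 codon.
Met: 1 codon.
Asp: 2 codons.
Pro: 4 codons.
Val: 4 codons.
Phe: 2 codons.
Phe: 2 codons.
Ile: 3 codons.
1 × 1 × 2 × 4 × 4 × 2 × 2 × 3 = 384.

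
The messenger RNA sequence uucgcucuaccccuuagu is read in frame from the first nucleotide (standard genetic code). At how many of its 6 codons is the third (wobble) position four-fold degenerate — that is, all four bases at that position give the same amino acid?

Codon 1 UUC (Phe): third position 2-fold.
Codon 2 GCU (Ala): third position 4-fold.
Codon 3 CUA (Leu): third position 4-fold.
Codon 4 CCC (Pro): third position 4-fold.
Codon 5 CUU (Leu): third position 4-fold.
Codon 6 AGU (Ser): third position 2-fold.
Four-fold degenerate third positions: 4.

4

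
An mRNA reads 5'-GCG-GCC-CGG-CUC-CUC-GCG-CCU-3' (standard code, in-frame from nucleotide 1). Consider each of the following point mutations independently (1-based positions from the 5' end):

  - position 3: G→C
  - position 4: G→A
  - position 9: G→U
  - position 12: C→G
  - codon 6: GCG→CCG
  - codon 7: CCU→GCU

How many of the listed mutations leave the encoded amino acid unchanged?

Codon 1: GCG (Ala) → GCC (Ala) — synonymous.
Codon 2: GCC (Ala) → ACC (Thr) — missense.
Codon 3: CGG (Arg) → CGU (Arg) — synonymous.
Codon 4: CUC (Leu) → CUG (Leu) — synonymous.
Codon 6: GCG (Ala) → CCG (Pro) — missense.
Codon 7: CCU (Pro) → GCU (Ala) — missense.
Synonymous: 3 of 6.

3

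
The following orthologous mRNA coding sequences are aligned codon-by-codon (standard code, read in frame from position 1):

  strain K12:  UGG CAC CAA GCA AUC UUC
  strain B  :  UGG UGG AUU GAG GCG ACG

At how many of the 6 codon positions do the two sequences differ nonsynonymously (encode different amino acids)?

5

Codon 1: UGG Trp / UGG Trp — identical.
Codon 2: CAC His / UGG Trp — nonsynonymous.
Codon 3: CAA Gln / AUU Ile — nonsynonymous.
Codon 4: GCA Ala / GAG Glu — nonsynonymous.
Codon 5: AUC Ile / GCG Ala — nonsynonymous.
Codon 6: UUC Phe / ACG Thr — nonsynonymous.
Nonsynonymous differences: 5.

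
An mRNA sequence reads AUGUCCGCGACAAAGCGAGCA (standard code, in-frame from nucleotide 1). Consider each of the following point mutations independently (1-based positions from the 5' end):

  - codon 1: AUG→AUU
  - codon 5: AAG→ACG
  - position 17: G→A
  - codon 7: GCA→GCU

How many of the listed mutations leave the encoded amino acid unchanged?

1

Codon 1: AUG (Met) → AUU (Ile) — missense.
Codon 5: AAG (Lys) → ACG (Thr) — missense.
Codon 6: CGA (Arg) → CAA (Gln) — missense.
Codon 7: GCA (Ala) → GCU (Ala) — synonymous.
Synonymous: 1 of 4.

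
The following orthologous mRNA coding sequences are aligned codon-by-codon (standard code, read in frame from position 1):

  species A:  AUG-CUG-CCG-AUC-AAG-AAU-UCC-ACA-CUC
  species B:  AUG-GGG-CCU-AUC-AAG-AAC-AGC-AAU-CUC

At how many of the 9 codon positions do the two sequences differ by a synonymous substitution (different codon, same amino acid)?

3

Codon 1: AUG Met / AUG Met — identical.
Codon 2: CUG Leu / GGG Gly — nonsynonymous.
Codon 3: CCG Pro / CCU Pro — synonymous.
Codon 4: AUC Ile / AUC Ile — identical.
Codon 5: AAG Lys / AAG Lys — identical.
Codon 6: AAU Asn / AAC Asn — synonymous.
Codon 7: UCC Ser / AGC Ser — synonymous.
Codon 8: ACA Thr / AAU Asn — nonsynonymous.
Codon 9: CUC Leu / CUC Leu — identical.
Synonymous differences: 3.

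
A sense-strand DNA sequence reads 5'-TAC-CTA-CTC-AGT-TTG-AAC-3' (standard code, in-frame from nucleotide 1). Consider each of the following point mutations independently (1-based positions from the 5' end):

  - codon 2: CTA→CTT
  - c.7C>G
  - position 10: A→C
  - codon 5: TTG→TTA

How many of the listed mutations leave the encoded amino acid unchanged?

Codon 2: CTA (Leu) → CTT (Leu) — synonymous.
Codon 3: CTC (Leu) → GTC (Val) — missense.
Codon 4: AGT (Ser) → CGT (Arg) — missense.
Codon 5: TTG (Leu) → TTA (Leu) — synonymous.
Synonymous: 2 of 4.

2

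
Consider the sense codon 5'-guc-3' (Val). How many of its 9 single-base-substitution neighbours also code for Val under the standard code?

Position 1: none → 0 synonymous.
Position 2: none → 0 synonymous.
Position 3: GUU, GUA, GUG → 3 synonymous.
Total: 0 + 0 + 3 = 3.

3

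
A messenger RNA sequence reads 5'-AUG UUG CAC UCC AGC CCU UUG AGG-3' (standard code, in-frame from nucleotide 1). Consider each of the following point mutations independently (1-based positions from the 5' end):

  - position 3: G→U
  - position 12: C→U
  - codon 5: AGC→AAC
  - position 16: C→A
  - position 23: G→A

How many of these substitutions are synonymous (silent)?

1

Codon 1: AUG (Met) → AUU (Ile) — missense.
Codon 4: UCC (Ser) → UCU (Ser) — synonymous.
Codon 5: AGC (Ser) → AAC (Asn) — missense.
Codon 6: CCU (Pro) → ACU (Thr) — missense.
Codon 8: AGG (Arg) → AAG (Lys) — missense.
Synonymous: 1 of 5.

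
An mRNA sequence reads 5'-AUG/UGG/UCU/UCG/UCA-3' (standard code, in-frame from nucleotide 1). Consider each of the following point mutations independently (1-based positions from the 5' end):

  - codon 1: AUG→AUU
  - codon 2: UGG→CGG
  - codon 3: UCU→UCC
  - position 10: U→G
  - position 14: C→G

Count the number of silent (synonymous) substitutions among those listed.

Codon 1: AUG (Met) → AUU (Ile) — missense.
Codon 2: UGG (Trp) → CGG (Arg) — missense.
Codon 3: UCU (Ser) → UCC (Ser) — synonymous.
Codon 4: UCG (Ser) → GCG (Ala) — missense.
Codon 5: UCA (Ser) → UGA (Stop) — nonsense.
Synonymous: 1 of 5.

1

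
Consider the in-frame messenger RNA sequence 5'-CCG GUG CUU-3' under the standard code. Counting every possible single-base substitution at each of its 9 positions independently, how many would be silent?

Codon 1 (CCG, Pro): 3 synonymous substitutions.
Codon 2 (GUG, Val): 3 synonymous substitutions.
Codon 3 (CUU, Leu): 3 synonymous substitutions.
Total: 3 + 3 + 3 = 9.

9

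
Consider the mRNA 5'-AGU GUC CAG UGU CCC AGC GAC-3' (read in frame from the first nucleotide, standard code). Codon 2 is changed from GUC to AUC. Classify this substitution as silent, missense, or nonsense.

Position 4 falls in codon 2: GUC → Val.
After the substitution the codon is AUC → Ile.
Val ≠ Ile, so this is a missense mutation.

missense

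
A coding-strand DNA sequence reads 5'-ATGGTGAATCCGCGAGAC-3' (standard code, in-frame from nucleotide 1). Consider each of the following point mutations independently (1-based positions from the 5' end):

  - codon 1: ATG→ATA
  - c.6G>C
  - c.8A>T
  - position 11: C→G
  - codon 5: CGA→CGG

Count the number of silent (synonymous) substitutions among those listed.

2

Codon 1: ATG (Met) → ATA (Ile) — missense.
Codon 2: GTG (Val) → GTC (Val) — synonymous.
Codon 3: AAT (Asn) → ATT (Ile) — missense.
Codon 4: CCG (Pro) → CGG (Arg) — missense.
Codon 5: CGA (Arg) → CGG (Arg) — synonymous.
Synonymous: 2 of 5.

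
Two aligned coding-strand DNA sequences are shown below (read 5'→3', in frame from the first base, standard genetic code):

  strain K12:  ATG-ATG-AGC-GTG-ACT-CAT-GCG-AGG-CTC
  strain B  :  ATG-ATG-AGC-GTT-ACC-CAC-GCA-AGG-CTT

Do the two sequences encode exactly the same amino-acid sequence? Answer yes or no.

yes

Codon 1: ATG Met / ATG Met — identical.
Codon 2: ATG Met / ATG Met — identical.
Codon 3: AGC Ser / AGC Ser — identical.
Codon 4: GTG Val / GTT Val — synonymous.
Codon 5: ACT Thr / ACC Thr — synonymous.
Codon 6: CAT His / CAC His — synonymous.
Codon 7: GCG Ala / GCA Ala — synonymous.
Codon 8: AGG Arg / AGG Arg — identical.
Codon 9: CTC Leu / CTT Leu — synonymous.
Nonsynonymous differences: 0 → same protein.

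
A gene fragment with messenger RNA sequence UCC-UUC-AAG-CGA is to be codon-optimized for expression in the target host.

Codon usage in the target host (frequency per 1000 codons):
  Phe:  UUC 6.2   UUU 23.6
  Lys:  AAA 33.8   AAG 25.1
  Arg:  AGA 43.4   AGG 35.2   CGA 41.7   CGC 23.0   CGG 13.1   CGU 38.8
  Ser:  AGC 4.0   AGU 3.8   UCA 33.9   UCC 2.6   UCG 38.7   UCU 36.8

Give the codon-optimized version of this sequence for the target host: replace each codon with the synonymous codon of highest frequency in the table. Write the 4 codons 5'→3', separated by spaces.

Codon 1 (Ser): best is UCG at 38.7.
Codon 2 (Phe): best is UUU at 23.6.
Codon 3 (Lys): best is AAA at 33.8.
Codon 4 (Arg): best is AGA at 43.4.

UCG UUU AAA AGA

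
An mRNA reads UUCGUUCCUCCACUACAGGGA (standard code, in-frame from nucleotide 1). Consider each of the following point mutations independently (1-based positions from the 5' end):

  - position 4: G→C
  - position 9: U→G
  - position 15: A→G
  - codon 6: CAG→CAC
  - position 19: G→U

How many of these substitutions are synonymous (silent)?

Codon 2: GUU (Val) → CUU (Leu) — missense.
Codon 3: CCU (Pro) → CCG (Pro) — synonymous.
Codon 5: CUA (Leu) → CUG (Leu) — synonymous.
Codon 6: CAG (Gln) → CAC (His) — missense.
Codon 7: GGA (Gly) → UGA (Stop) — nonsense.
Synonymous: 2 of 5.

2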